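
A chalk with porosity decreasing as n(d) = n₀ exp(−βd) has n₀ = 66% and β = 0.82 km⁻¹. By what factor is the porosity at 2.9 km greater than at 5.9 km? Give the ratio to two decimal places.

n(d₁)/n(d₂) = e^(−β·d₁)/e^(−β·d₂) = e^{β(d₂−d₁)}
= exp(0.82 × 3) = exp(2.46) = 11.7048

11.70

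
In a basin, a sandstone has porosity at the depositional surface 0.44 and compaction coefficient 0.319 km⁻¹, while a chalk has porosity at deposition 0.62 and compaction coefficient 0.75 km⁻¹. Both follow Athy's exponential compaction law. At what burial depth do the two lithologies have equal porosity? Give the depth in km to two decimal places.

0.80 km

Set phi₀ₐ e^(−kₐZ) = phi₀ᵦ e^(−kᵦZ) ⇒ ln(phi₀ₐ/phi₀ᵦ) = (kₐ − kᵦ)·Z
Z = ln(0.44/0.62) / (0.319 − 0.75) = -0.3429 / -0.431 = 0.796 km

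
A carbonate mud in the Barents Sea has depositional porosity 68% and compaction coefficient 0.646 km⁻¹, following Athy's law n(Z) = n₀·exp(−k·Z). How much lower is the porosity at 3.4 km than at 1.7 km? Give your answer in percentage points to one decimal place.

n(1.7) = 0.68·e^(−0.646×1.7) = 0.2268
n(3.4) = 0.68·e^(−0.646×3.4) = 0.0756
Δn = 0.2268 − 0.0756 = 0.1511

15.1 percentage points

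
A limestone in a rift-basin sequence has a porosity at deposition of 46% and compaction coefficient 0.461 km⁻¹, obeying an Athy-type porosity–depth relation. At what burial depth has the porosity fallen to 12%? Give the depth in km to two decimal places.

2.91 km

Invert Athy's law: d = ln(phi₀/phi) / c
d = ln(0.46/0.12) / 0.461 = ln(3.833) / 0.461 = 1.3437 / 0.461 = 2.915 km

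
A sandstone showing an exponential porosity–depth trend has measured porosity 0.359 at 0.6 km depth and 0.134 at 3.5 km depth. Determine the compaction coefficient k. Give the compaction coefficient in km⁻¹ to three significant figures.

0.340 km⁻¹

Athy: n(d) = n₀ e^(−kd) ⇒ n₁/n₂ = e^{k(d₂−d₁)} ⇒ k = ln(n₁/n₂)/(d₂−d₁)
k = ln(0.359/0.134) / (3.5 − 0.6) = ln(2.679) / 2.9 = 0.9855 / 2.9 = 0.3398 km⁻¹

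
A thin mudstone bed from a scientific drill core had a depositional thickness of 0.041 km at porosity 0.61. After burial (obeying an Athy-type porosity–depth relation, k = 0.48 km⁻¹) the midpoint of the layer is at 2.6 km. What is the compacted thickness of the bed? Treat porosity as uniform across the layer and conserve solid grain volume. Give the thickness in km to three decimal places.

0.019 km

Porosity at 2.6 km: n = 0.61·exp(−0.48×2.6) = 0.1751
Solid-volume conservation: h(1−n) = h₀(1−n₀) ⇒ h = h₀·(1−n₀)/(1−n)
h = 0.041 × (1 − 0.61)/(1 − 0.1751) = 0.041 × 0.4728 = 0.0194 km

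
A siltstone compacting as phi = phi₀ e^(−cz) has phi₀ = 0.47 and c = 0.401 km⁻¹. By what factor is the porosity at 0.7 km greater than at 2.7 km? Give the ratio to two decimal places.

2.23

phi(z₁)/phi(z₂) = e^(−c·z₁)/e^(−c·z₂) = e^{c(z₂−z₁)}
= exp(0.401 × 2) = exp(0.802) = 2.2300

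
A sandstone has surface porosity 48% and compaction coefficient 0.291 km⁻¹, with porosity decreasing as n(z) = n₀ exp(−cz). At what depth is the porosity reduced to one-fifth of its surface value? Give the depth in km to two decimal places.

n/n₀ = 1/5 ⇒ exp(−c·z) = 1/5 ⇒ z = ln(5) / c
z = 1.6094 / 0.291 = 5.531 km

5.53 km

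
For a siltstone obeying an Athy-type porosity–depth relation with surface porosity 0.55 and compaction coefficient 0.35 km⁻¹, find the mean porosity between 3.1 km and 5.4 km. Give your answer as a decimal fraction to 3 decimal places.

⟨phi⟩ = (1/(z₂−z₁)) ∫ phi₀ e^(−cz) dz = phi₀·(e^(−c·z₁) − e^(−c·z₂)) / (c·(z₂−z₁))
e^(−0.35×3.1) = 0.3379; e^(−0.35×5.4) = 0.1511
⟨phi⟩ = 0.55 × (0.3379 − 0.1511) / (0.35 × 2.3) = 0.55 × 0.2321 = 0.1276

0.128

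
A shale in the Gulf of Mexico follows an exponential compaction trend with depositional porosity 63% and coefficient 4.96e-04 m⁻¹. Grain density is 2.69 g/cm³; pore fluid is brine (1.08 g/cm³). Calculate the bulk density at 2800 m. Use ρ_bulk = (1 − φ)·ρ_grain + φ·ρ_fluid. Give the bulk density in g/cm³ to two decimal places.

2.44 g/cm³

Working in km (1 km = 1000 m; k in km⁻¹ = k in m⁻¹ × 1000):
Porosity at depth: φ = 0.63·exp(−0.496×2.8) = 0.63×0.2494 = 0.1571
Bulk density: ρ_b = (1−φ)ρ_g + φ·ρ_f = 0.8429×2.69 + 0.1571×1.08
       = 2.267 + 0.170 = 2.437 g/cm³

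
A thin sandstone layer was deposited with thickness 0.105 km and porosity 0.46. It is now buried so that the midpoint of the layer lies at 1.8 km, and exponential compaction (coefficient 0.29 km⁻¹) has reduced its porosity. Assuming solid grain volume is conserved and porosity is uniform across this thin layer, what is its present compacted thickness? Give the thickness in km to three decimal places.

Porosity at 1.8 km: φ = 0.46·exp(−0.29×1.8) = 0.2729
Solid-volume conservation: h(1−φ) = h₀(1−φ₀) ⇒ h = h₀·(1−φ₀)/(1−φ)
h = 0.105 × (1 − 0.46)/(1 − 0.2729) = 0.105 × 0.7427 = 0.0780 km

0.078 km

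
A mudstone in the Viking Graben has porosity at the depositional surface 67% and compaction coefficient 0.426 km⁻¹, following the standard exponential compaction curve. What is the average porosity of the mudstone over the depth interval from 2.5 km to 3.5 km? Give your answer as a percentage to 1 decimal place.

18.8%

⟨phi⟩ = (1/(z₂−z₁)) ∫ phi₀ e^(−βz) dz = phi₀·(e^(−β·z₁) − e^(−β·z₂)) / (β·(z₂−z₁))
e^(−0.426×2.5) = 0.3447; e^(−0.426×3.5) = 0.2251
⟨phi⟩ = 0.67 × (0.3447 − 0.2251) / (0.426 × 1) = 0.67 × 0.2807 = 0.1881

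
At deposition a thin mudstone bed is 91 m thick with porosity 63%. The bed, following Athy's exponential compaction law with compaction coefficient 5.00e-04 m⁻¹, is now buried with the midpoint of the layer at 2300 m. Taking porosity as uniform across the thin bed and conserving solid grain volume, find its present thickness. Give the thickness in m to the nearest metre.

42 m

Working in km (1 km = 1000 m; β in km⁻¹ = β in m⁻¹ × 1000):
Porosity at 2.3 km: φ = 0.63·exp(−0.5×2.3) = 0.1995
Solid-volume conservation: h(1−φ) = h₀(1−φ₀) ⇒ h = h₀·(1−φ₀)/(1−φ)
h = 0.091 × (1 − 0.63)/(1 − 0.1995) = 0.091 × 0.4622 = 0.0421 km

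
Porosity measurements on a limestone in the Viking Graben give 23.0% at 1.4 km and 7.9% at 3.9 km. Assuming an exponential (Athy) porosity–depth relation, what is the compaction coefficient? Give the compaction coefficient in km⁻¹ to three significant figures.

0.427 km⁻¹

Athy: phi(z) = phi₀ e^(−βz) ⇒ phi₁/phi₂ = e^{β(z₂−z₁)} ⇒ β = ln(phi₁/phi₂)/(z₂−z₁)
β = ln(0.23/0.079) / (3.9 − 1.4) = ln(2.911) / 2.5 = 1.0686 / 2.5 = 0.4275 km⁻¹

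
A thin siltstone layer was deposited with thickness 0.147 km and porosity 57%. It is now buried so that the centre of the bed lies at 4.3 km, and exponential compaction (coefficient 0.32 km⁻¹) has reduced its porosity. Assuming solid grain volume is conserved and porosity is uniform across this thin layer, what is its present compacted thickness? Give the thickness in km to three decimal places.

Porosity at 4.3 km: phi = 0.57·exp(−0.32×4.3) = 0.1440
Solid-volume conservation: h(1−phi) = h₀(1−phi₀) ⇒ h = h₀·(1−phi₀)/(1−phi)
h = 0.147 × (1 − 0.57)/(1 − 0.1440) = 0.147 × 0.5023 = 0.0738 km

0.074 km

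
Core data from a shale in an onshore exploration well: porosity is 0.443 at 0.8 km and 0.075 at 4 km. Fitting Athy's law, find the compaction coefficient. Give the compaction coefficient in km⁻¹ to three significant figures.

Athy: φ(Z) = φ₀ e^(−cZ) ⇒ φ₁/φ₂ = e^{c(Z₂−Z₁)} ⇒ c = ln(φ₁/φ₂)/(Z₂−Z₁)
c = ln(0.443/0.075) / (4 − 0.8) = ln(5.907) / 3.2 = 1.7761 / 3.2 = 0.555 km⁻¹

0.555 km⁻¹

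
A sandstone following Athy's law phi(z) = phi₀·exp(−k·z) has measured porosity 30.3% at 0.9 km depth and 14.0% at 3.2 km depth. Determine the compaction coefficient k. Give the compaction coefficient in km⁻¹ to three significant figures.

Athy: phi(z) = phi₀ e^(−kz) ⇒ phi₁/phi₂ = e^{k(z₂−z₁)} ⇒ k = ln(phi₁/phi₂)/(z₂−z₁)
k = ln(0.303/0.14) / (3.2 − 0.9) = ln(2.164) / 2.3 = 0.7721 / 2.3 = 0.3357 km⁻¹

0.336 km⁻¹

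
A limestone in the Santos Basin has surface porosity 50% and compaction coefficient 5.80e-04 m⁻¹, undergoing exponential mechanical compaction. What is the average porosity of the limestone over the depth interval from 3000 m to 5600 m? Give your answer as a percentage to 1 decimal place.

Working in km (1 km = 1000 m; β in km⁻¹ = β in m⁻¹ × 1000):
⟨phi⟩ = (1/(Z₂−Z₁)) ∫ phi₀ e^(−βZ) dZ = phi₀·(e^(−β·Z₁) − e^(−β·Z₂)) / (β·(Z₂−Z₁))
e^(−0.58×3) = 0.1755; e^(−0.58×5.6) = 0.0389
⟨phi⟩ = 0.5 × (0.1755 − 0.0389) / (0.58 × 2.6) = 0.5 × 0.0906 = 0.0453

4.5%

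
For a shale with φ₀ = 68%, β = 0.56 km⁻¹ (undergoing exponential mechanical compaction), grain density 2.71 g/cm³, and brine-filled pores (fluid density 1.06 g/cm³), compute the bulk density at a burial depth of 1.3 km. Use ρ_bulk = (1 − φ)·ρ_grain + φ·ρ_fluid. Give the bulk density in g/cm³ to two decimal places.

Porosity at depth: φ = 0.68·exp(−0.56×1.3) = 0.68×0.4829 = 0.3284
Bulk density: ρ_b = (1−φ)ρ_g + φ·ρ_f = 0.6716×2.71 + 0.3284×1.06
       = 1.820 + 0.348 = 2.168 g/cm³

2.17 g/cm³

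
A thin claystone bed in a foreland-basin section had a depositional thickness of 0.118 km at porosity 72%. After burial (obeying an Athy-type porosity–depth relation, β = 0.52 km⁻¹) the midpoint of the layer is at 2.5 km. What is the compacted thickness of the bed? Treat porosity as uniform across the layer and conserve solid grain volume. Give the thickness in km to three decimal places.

Porosity at 2.5 km: n = 0.72·exp(−0.52×2.5) = 0.1962
Solid-volume conservation: h(1−n) = h₀(1−n₀) ⇒ h = h₀·(1−n₀)/(1−n)
h = 0.118 × (1 − 0.72)/(1 − 0.1962) = 0.118 × 0.3484 = 0.0411 km

0.041 km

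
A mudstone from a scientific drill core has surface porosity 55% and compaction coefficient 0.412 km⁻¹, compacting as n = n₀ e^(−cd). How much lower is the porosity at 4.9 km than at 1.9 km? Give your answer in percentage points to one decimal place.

n(1.9) = 0.55·e^(−0.412×1.9) = 0.2514
n(4.9) = 0.55·e^(−0.412×4.9) = 0.0730
Δn = 0.2514 − 0.0730 = 0.1784

17.8 percentage points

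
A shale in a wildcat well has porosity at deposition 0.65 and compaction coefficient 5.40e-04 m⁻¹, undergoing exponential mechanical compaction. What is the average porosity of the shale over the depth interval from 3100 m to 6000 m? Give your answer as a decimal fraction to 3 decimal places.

Working in km (1 km = 1000 m; c in km⁻¹ = c in m⁻¹ × 1000):
⟨n⟩ = (1/(z₂−z₁)) ∫ n₀ e^(−cz) dz = n₀·(e^(−c·z₁) − e^(−c·z₂)) / (c·(z₂−z₁))
e^(−0.54×3.1) = 0.1875; e^(−0.54×6) = 0.0392
⟨n⟩ = 0.65 × (0.1875 − 0.0392) / (0.54 × 2.9) = 0.65 × 0.0947 = 0.0616

0.062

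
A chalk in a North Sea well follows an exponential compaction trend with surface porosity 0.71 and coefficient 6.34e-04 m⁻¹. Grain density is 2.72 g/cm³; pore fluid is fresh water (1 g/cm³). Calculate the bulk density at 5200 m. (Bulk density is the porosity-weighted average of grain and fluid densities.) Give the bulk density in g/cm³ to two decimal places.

Working in km (1 km = 1000 m; c in km⁻¹ = c in m⁻¹ × 1000):
Porosity at depth: n = 0.71·exp(−0.634×5.2) = 0.71×0.0370 = 0.0263
Bulk density: ρ_b = (1−n)ρ_g + n·ρ_f = 0.9737×2.72 + 0.0263×1
       = 2.649 + 0.026 = 2.675 g/cm³

2.67 g/cm³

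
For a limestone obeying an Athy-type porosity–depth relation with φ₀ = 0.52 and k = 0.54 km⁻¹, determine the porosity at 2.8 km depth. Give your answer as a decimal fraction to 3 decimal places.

0.115

φ = φ₀·exp(−k·Z) = 0.52 × exp(−0.54 × 2.8) = 0.52 × exp(−1.512)
  = 0.52 × 0.2205 = 0.1146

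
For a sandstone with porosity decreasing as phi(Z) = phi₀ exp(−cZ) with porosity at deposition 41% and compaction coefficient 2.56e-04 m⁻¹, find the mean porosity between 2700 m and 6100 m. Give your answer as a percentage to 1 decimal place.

13.7%

Working in km (1 km = 1000 m; c in km⁻¹ = c in m⁻¹ × 1000):
⟨phi⟩ = (1/(Z₂−Z₁)) ∫ phi₀ e^(−cZ) dZ = phi₀·(e^(−c·Z₁) − e^(−c·Z₂)) / (c·(Z₂−Z₁))
e^(−0.256×2.7) = 0.5010; e^(−0.256×6.1) = 0.2098
⟨phi⟩ = 0.41 × (0.5010 − 0.2098) / (0.256 × 3.4) = 0.41 × 0.3345 = 0.1372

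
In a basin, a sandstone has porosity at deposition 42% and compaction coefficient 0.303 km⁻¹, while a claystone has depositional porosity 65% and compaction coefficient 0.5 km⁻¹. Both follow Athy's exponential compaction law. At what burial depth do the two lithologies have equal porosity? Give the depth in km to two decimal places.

Set n₀ₐ e^(−cₐz) = n₀ᵦ e^(−cᵦz) ⇒ ln(n₀ₐ/n₀ᵦ) = (cₐ − cᵦ)·z
z = ln(0.42/0.65) / (0.303 − 0.5) = -0.4367 / -0.197 = 2.217 km

2.22 km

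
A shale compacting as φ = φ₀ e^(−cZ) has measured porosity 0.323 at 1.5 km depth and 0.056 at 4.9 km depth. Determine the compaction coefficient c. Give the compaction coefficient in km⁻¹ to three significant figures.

Athy: φ(Z) = φ₀ e^(−cZ) ⇒ φ₁/φ₂ = e^{c(Z₂−Z₁)} ⇒ c = ln(φ₁/φ₂)/(Z₂−Z₁)
c = ln(0.323/0.056) / (4.9 − 1.5) = ln(5.768) / 3.4 = 1.7523 / 3.4 = 0.5154 km⁻¹

0.515 km⁻¹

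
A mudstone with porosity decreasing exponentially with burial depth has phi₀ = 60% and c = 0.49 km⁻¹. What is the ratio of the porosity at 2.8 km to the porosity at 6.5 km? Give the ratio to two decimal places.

phi(z₁)/phi(z₂) = e^(−c·z₁)/e^(−c·z₂) = e^{c(z₂−z₁)}
= exp(0.49 × 3.7) = exp(1.813) = 6.1288

6.13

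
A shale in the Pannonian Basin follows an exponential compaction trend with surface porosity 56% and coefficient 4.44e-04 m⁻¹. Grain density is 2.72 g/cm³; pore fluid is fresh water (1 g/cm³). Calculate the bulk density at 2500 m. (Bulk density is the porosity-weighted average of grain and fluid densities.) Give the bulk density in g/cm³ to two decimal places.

2.40 g/cm³

Working in km (1 km = 1000 m; c in km⁻¹ = c in m⁻¹ × 1000):
Porosity at depth: phi = 0.56·exp(−0.444×2.5) = 0.56×0.3296 = 0.1846
Bulk density: ρ_b = (1−phi)ρ_g + phi·ρ_f = 0.8154×2.72 + 0.1846×1
       = 2.218 + 0.185 = 2.403 g/cm³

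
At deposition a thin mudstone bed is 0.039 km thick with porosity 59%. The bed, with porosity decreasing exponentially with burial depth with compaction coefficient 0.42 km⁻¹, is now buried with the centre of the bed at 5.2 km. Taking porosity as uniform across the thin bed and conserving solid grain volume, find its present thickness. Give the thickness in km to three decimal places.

Porosity at 5.2 km: phi = 0.59·exp(−0.42×5.2) = 0.0664
Solid-volume conservation: h(1−phi) = h₀(1−phi₀) ⇒ h = h₀·(1−phi₀)/(1−phi)
h = 0.039 × (1 − 0.59)/(1 − 0.0664) = 0.039 × 0.4392 = 0.0171 km

0.017 km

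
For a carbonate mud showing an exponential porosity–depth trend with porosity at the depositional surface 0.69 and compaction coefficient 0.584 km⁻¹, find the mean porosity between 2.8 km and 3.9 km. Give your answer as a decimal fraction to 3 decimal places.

0.099

⟨n⟩ = (1/(z₂−z₁)) ∫ n₀ e^(−cz) dz = n₀·(e^(−c·z₁) − e^(−c·z₂)) / (c·(z₂−z₁))
e^(−0.584×2.8) = 0.1949; e^(−0.584×3.9) = 0.1025
⟨n⟩ = 0.69 × (0.1949 − 0.1025) / (0.584 × 1.1) = 0.69 × 0.1438 = 0.0992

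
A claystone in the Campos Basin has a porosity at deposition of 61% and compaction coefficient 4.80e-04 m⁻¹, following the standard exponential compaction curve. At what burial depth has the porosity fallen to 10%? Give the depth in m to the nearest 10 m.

Working in km (1 km = 1000 m; k in km⁻¹ = k in m⁻¹ × 1000):
Invert Athy's law: d = ln(phi₀/phi) / k
d = ln(0.61/0.1) / 0.48 = ln(6.1) / 0.48 = 1.8083 / 0.48 = 3.767 km

3770 m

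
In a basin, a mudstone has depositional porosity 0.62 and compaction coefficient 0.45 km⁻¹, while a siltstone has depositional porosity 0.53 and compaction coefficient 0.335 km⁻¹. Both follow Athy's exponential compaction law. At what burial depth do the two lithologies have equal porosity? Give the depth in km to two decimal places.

Set phi₀ₐ e^(−cₐd) = phi₀ᵦ e^(−cᵦd) ⇒ ln(phi₀ₐ/phi₀ᵦ) = (cₐ − cᵦ)·d
d = ln(0.62/0.53) / (0.45 − 0.335) = 0.1568 / 0.115 = 1.364 km

1.36 km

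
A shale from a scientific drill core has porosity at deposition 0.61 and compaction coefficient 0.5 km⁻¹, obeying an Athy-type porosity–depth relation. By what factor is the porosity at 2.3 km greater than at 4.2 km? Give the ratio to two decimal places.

2.59

phi(Z₁)/phi(Z₂) = e^(−k·Z₁)/e^(−k·Z₂) = e^{k(Z₂−Z₁)}
= exp(0.5 × 1.9) = exp(0.95) = 2.5857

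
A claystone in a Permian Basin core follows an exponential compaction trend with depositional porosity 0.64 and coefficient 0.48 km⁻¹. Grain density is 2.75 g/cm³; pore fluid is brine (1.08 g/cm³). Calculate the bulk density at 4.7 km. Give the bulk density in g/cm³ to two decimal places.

2.64 g/cm³

Porosity at depth: n = 0.64·exp(−0.48×4.7) = 0.64×0.1048 = 0.0671
Bulk density: ρ_b = (1−n)ρ_g + n·ρ_f = 0.9329×2.75 + 0.0671×1.08
       = 2.566 + 0.072 = 2.638 g/cm³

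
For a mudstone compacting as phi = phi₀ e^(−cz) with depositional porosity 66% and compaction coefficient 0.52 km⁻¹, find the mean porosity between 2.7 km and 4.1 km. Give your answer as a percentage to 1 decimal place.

11.5%

⟨phi⟩ = (1/(z₂−z₁)) ∫ phi₀ e^(−cz) dz = phi₀·(e^(−c·z₁) − e^(−c·z₂)) / (c·(z₂−z₁))
e^(−0.52×2.7) = 0.2456; e^(−0.52×4.1) = 0.1186
⟨phi⟩ = 0.66 × (0.2456 − 0.1186) / (0.52 × 1.4) = 0.66 × 0.1745 = 0.1151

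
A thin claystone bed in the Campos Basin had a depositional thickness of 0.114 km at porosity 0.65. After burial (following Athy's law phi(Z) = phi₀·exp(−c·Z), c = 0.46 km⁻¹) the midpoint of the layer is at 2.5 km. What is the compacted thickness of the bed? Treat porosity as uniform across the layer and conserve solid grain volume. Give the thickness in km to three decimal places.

0.050 km

Porosity at 2.5 km: phi = 0.65·exp(−0.46×2.5) = 0.2058
Solid-volume conservation: h(1−phi) = h₀(1−phi₀) ⇒ h = h₀·(1−phi₀)/(1−phi)
h = 0.114 × (1 − 0.65)/(1 − 0.2058) = 0.114 × 0.4407 = 0.0502 km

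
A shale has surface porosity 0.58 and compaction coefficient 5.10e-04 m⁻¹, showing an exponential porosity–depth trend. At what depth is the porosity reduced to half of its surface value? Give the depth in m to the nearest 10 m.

1360 m

Working in km (1 km = 1000 m; k in km⁻¹ = k in m⁻¹ × 1000):
φ/φ₀ = 1/2 ⇒ exp(−k·Z) = 1/2 ⇒ Z = ln(2) / k
Z = 0.6931 / 0.51 = 1.359 km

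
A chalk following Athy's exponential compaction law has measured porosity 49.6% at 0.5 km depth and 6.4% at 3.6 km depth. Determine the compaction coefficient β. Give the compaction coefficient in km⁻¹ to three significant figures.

0.661 km⁻¹

Athy: φ(d) = φ₀ e^(−βd) ⇒ φ₁/φ₂ = e^{β(d₂−d₁)} ⇒ β = ln(φ₁/φ₂)/(d₂−d₁)
β = ln(0.496/0.064) / (3.6 − 0.5) = ln(7.75) / 3.1 = 2.0477 / 3.1 = 0.6605 km⁻¹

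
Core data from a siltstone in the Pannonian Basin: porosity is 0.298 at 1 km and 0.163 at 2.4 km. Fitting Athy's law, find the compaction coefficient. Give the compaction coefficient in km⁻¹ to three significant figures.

Athy: phi(z) = phi₀ e^(−βz) ⇒ phi₁/phi₂ = e^{β(z₂−z₁)} ⇒ β = ln(phi₁/phi₂)/(z₂−z₁)
β = ln(0.298/0.163) / (2.4 − 1) = ln(1.828) / 1.4 = 0.6033 / 1.4 = 0.431 km⁻¹

0.431 km⁻¹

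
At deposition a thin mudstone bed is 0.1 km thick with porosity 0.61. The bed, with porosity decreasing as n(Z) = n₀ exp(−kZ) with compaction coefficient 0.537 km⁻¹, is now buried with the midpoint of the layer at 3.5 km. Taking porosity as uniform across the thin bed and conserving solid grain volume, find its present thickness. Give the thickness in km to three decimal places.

Porosity at 3.5 km: n = 0.61·exp(−0.537×3.5) = 0.0931
Solid-volume conservation: h(1−n) = h₀(1−n₀) ⇒ h = h₀·(1−n₀)/(1−n)
h = 0.1 × (1 − 0.61)/(1 − 0.0931) = 0.1 × 0.4300 = 0.0430 km

0.043 km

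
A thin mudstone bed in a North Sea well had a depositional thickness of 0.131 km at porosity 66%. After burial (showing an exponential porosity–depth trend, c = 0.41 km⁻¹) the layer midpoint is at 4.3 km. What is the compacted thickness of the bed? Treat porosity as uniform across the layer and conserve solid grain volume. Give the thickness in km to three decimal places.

0.050 km

Porosity at 4.3 km: phi = 0.66·exp(−0.41×4.3) = 0.1132
Solid-volume conservation: h(1−phi) = h₀(1−phi₀) ⇒ h = h₀·(1−phi₀)/(1−phi)
h = 0.131 × (1 − 0.66)/(1 − 0.1132) = 0.131 × 0.3834 = 0.0502 km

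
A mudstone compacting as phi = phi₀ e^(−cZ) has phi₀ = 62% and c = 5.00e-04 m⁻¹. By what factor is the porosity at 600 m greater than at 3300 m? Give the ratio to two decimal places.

Working in km (1 km = 1000 m; c in km⁻¹ = c in m⁻¹ × 1000):
phi(Z₁)/phi(Z₂) = e^(−c·Z₁)/e^(−c·Z₂) = e^{c(Z₂−Z₁)}
= exp(0.5 × 2.7) = exp(1.35) = 3.8574

3.86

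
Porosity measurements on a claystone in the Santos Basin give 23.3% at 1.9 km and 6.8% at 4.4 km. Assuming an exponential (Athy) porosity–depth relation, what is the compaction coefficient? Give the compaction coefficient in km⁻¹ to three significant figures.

0.493 km⁻¹

Athy: n(d) = n₀ e^(−βd) ⇒ n₁/n₂ = e^{β(d₂−d₁)} ⇒ β = ln(n₁/n₂)/(d₂−d₁)
β = ln(0.233/0.068) / (4.4 − 1.9) = ln(3.426) / 2.5 = 1.2315 / 2.5 = 0.4926 km⁻¹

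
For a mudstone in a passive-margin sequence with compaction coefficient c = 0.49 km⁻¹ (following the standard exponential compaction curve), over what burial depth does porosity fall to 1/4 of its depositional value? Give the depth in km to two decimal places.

2.83 km

phi/phi₀ = 1/4 ⇒ exp(−c·Z) = 1/4 ⇒ Z = ln(4) / c
Z = 1.3863 / 0.49 = 2.829 km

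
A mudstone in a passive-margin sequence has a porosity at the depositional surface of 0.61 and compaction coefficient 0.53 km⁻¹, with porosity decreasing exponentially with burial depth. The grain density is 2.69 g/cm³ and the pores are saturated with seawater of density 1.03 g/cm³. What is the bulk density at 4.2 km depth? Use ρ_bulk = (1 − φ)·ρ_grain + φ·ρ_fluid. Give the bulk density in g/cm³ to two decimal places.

Porosity at depth: φ = 0.61·exp(−0.53×4.2) = 0.61×0.1080 = 0.0659
Bulk density: ρ_b = (1−φ)ρ_g + φ·ρ_f = 0.9341×2.69 + 0.0659×1.03
       = 2.513 + 0.068 = 2.581 g/cm³

2.58 g/cm³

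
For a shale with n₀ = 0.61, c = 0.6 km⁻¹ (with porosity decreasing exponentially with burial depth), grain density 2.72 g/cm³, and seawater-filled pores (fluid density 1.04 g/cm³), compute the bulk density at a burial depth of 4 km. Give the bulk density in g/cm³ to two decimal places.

2.63 g/cm³

Porosity at depth: n = 0.61·exp(−0.6×4) = 0.61×0.0907 = 0.0553
Bulk density: ρ_b = (1−n)ρ_g + n·ρ_f = 0.9447×2.72 + 0.0553×1.04
       = 2.569 + 0.058 = 2.627 g/cm³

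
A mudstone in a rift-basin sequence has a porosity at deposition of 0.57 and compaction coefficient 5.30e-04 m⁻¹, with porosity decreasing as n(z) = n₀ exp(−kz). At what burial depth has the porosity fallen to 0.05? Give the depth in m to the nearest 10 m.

Working in km (1 km = 1000 m; k in km⁻¹ = k in m⁻¹ × 1000):
Invert Athy's law: z = ln(n₀/n) / k
z = ln(0.57/0.05) / 0.53 = ln(11.4) / 0.53 = 2.4336 / 0.53 = 4.592 km

4590 m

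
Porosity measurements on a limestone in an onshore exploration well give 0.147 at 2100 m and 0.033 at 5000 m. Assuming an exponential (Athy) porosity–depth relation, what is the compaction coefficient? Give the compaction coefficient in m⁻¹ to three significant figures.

0.000515 m⁻¹

Working in km (1 km = 1000 m; c in km⁻¹ = c in m⁻¹ × 1000):
Athy: φ(z) = φ₀ e^(−cz) ⇒ φ₁/φ₂ = e^{c(z₂−z₁)} ⇒ c = ln(φ₁/φ₂)/(z₂−z₁)
c = ln(0.147/0.033) / (5 − 2.1) = ln(4.455) / 2.9 = 1.4939 / 2.9 = 0.5151 km⁻¹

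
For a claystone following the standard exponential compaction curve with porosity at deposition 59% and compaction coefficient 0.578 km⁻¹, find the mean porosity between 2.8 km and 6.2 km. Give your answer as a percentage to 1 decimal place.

⟨n⟩ = (1/(d₂−d₁)) ∫ n₀ e^(−kd) dd = n₀·(e^(−k·d₁) − e^(−k·d₂)) / (k·(d₂−d₁))
e^(−0.578×2.8) = 0.1982; e^(−0.578×6.2) = 0.0278
⟨n⟩ = 0.59 × (0.1982 − 0.0278) / (0.578 × 3.4) = 0.59 × 0.0867 = 0.0512

5.1%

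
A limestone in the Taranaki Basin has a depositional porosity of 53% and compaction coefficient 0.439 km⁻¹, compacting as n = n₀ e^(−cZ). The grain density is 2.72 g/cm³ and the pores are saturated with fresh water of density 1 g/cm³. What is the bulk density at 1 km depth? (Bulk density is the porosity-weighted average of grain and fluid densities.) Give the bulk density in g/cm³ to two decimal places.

Porosity at depth: n = 0.53·exp(−0.439×1) = 0.53×0.6447 = 0.3417
Bulk density: ρ_b = (1−n)ρ_g + n·ρ_f = 0.6583×2.72 + 0.3417×1
       = 1.791 + 0.342 = 2.132 g/cm³

2.13 g/cm³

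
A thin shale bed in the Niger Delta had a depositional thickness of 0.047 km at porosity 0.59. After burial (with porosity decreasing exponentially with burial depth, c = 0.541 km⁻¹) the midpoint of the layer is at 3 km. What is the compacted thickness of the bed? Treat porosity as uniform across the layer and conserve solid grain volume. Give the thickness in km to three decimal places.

0.022 km

Porosity at 3 km: phi = 0.59·exp(−0.541×3) = 0.1164
Solid-volume conservation: h(1−phi) = h₀(1−phi₀) ⇒ h = h₀·(1−phi₀)/(1−phi)
h = 0.047 × (1 − 0.59)/(1 − 0.1164) = 0.047 × 0.4640 = 0.0218 km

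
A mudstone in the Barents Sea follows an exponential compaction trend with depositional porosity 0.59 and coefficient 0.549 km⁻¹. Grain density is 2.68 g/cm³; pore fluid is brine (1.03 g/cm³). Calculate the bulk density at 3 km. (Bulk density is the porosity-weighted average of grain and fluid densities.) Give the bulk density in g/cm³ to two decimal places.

Porosity at depth: phi = 0.59·exp(−0.549×3) = 0.59×0.1926 = 0.1136
Bulk density: ρ_b = (1−phi)ρ_g + phi·ρ_f = 0.8864×2.68 + 0.1136×1.03
       = 2.375 + 0.117 = 2.492 g/cm³

2.49 g/cm³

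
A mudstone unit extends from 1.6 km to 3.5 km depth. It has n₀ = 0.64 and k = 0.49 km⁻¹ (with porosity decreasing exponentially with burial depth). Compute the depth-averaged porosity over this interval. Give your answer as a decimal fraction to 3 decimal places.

⟨n⟩ = (1/(d₂−d₁)) ∫ n₀ e^(−kd) dd = n₀·(e^(−k·d₁) − e^(−k·d₂)) / (k·(d₂−d₁))
e^(−0.49×1.6) = 0.4566; e^(−0.49×3.5) = 0.1800
⟨n⟩ = 0.64 × (0.4566 − 0.1800) / (0.49 × 1.9) = 0.64 × 0.2971 = 0.1902

0.190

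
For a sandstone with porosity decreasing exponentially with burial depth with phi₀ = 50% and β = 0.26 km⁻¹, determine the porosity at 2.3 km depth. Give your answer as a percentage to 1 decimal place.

phi = phi₀·exp(−β·d) = 0.5 × exp(−0.26 × 2.3) = 0.5 × exp(−0.598)
  = 0.5 × 0.5499 = 0.2750

27.5%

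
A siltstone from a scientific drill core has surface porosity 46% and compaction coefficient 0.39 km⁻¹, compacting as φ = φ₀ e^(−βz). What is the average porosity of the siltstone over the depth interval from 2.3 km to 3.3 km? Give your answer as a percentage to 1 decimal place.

⟨φ⟩ = (1/(z₂−z₁)) ∫ φ₀ e^(−βz) dz = φ₀·(e^(−β·z₁) − e^(−β·z₂)) / (β·(z₂−z₁))
e^(−0.39×2.3) = 0.4078; e^(−0.39×3.3) = 0.2761
⟨φ⟩ = 0.46 × (0.4078 − 0.2761) / (0.39 × 1) = 0.46 × 0.3377 = 0.1553

15.5%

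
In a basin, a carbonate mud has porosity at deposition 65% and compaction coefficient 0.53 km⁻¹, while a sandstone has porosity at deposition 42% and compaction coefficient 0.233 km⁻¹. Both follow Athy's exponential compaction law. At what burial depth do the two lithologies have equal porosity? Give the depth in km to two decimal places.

1.47 km

Set n₀ₐ e^(−kₐd) = n₀ᵦ e^(−kᵦd) ⇒ ln(n₀ₐ/n₀ᵦ) = (kₐ − kᵦ)·d
d = ln(0.65/0.42) / (0.53 − 0.233) = 0.4367 / 0.297 = 1.470 km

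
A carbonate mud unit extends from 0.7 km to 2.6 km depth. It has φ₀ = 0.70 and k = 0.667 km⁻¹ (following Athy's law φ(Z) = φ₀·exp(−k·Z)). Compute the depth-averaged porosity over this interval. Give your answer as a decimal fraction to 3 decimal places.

⟨φ⟩ = (1/(Z₂−Z₁)) ∫ φ₀ e^(−kZ) dZ = φ₀·(e^(−k·Z₁) − e^(−k·Z₂)) / (k·(Z₂−Z₁))
e^(−0.667×0.7) = 0.6269; e^(−0.667×2.6) = 0.1765
⟨φ⟩ = 0.7 × (0.6269 − 0.1765) / (0.667 × 1.9) = 0.7 × 0.3554 = 0.2488

0.249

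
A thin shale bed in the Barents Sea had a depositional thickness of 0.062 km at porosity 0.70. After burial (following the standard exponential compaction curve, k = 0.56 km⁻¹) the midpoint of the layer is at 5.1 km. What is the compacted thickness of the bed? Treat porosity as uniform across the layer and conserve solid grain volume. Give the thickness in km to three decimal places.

Porosity at 5.1 km: φ = 0.7·exp(−0.56×5.1) = 0.0402
Solid-volume conservation: h(1−φ) = h₀(1−φ₀) ⇒ h = h₀·(1−φ₀)/(1−φ)
h = 0.062 × (1 − 0.7)/(1 − 0.0402) = 0.062 × 0.3126 = 0.0194 km

0.019 km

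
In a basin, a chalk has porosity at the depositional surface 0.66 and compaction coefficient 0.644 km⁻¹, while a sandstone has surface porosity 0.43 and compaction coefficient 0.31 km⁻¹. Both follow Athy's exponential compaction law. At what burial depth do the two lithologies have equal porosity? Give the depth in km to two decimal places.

Set φ₀ₐ e^(−kₐz) = φ₀ᵦ e^(−kᵦz) ⇒ ln(φ₀ₐ/φ₀ᵦ) = (kₐ − kᵦ)·z
z = ln(0.66/0.43) / (0.644 − 0.31) = 0.4285 / 0.334 = 1.283 km

1.28 km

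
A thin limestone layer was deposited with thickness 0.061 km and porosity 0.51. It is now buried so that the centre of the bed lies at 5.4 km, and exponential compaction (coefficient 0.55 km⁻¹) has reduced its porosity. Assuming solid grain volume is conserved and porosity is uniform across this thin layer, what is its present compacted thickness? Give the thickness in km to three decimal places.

0.031 km

Porosity at 5.4 km: φ = 0.51·exp(−0.55×5.4) = 0.0262
Solid-volume conservation: h(1−φ) = h₀(1−φ₀) ⇒ h = h₀·(1−φ₀)/(1−φ)
h = 0.061 × (1 − 0.51)/(1 − 0.0262) = 0.061 × 0.5032 = 0.0307 km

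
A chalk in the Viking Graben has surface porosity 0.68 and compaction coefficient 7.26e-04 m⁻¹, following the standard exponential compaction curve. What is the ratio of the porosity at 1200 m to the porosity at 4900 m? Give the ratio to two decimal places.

14.68

Working in km (1 km = 1000 m; k in km⁻¹ = k in m⁻¹ × 1000):
φ(Z₁)/φ(Z₂) = e^(−k·Z₁)/e^(−k·Z₂) = e^{k(Z₂−Z₁)}
= exp(0.726 × 3.7) = exp(2.686) = 14.6758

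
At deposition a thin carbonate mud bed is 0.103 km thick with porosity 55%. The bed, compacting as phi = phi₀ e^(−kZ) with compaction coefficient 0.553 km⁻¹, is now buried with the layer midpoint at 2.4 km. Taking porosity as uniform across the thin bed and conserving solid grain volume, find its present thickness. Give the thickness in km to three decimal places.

0.054 km

Porosity at 2.4 km: phi = 0.55·exp(−0.553×2.4) = 0.1459
Solid-volume conservation: h(1−phi) = h₀(1−phi₀) ⇒ h = h₀·(1−phi₀)/(1−phi)
h = 0.103 × (1 − 0.55)/(1 − 0.1459) = 0.103 × 0.5269 = 0.0543 km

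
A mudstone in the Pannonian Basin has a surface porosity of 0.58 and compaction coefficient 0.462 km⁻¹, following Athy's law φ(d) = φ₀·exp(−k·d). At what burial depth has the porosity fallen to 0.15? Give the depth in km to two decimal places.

Invert Athy's law: d = ln(φ₀/φ) / k
d = ln(0.58/0.15) / 0.462 = ln(3.867) / 0.462 = 1.3524 / 0.462 = 2.927 km

2.93 km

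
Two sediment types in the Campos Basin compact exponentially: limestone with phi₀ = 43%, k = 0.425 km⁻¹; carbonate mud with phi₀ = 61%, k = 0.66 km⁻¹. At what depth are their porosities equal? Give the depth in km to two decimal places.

1.49 km

Set phi₀ₐ e^(−kₐZ) = phi₀ᵦ e^(−kᵦZ) ⇒ ln(phi₀ₐ/phi₀ᵦ) = (kₐ − kᵦ)·Z
Z = ln(0.43/0.61) / (0.425 − 0.66) = -0.3497 / -0.235 = 1.488 km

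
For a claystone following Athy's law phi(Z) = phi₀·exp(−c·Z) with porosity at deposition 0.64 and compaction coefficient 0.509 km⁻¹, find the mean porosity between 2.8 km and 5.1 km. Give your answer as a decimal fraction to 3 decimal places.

⟨phi⟩ = (1/(Z₂−Z₁)) ∫ phi₀ e^(−cZ) dZ = phi₀·(e^(−c·Z₁) − e^(−c·Z₂)) / (c·(Z₂−Z₁))
e^(−0.509×2.8) = 0.2405; e^(−0.509×5.1) = 0.0746
⟨phi⟩ = 0.64 × (0.2405 − 0.0746) / (0.509 × 2.3) = 0.64 × 0.1417 = 0.0907

0.091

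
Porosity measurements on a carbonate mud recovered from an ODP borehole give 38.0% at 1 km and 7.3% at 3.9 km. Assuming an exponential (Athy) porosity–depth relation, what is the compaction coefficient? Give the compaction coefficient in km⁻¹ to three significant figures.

Athy: phi(Z) = phi₀ e^(−cZ) ⇒ phi₁/phi₂ = e^{c(Z₂−Z₁)} ⇒ c = ln(phi₁/phi₂)/(Z₂−Z₁)
c = ln(0.38/0.073) / (3.9 − 1) = ln(5.205) / 2.9 = 1.6497 / 2.9 = 0.5689 km⁻¹

0.569 km⁻¹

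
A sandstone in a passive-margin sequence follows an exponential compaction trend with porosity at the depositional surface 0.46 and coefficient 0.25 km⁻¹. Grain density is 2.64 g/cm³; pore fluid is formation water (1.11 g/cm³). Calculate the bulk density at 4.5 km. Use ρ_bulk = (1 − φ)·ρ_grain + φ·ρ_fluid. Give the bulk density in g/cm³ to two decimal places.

Porosity at depth: n = 0.46·exp(−0.25×4.5) = 0.46×0.3247 = 0.1493
Bulk density: ρ_b = (1−n)ρ_g + n·ρ_f = 0.8507×2.64 + 0.1493×1.11
       = 2.246 + 0.166 = 2.412 g/cm³

2.41 g/cm³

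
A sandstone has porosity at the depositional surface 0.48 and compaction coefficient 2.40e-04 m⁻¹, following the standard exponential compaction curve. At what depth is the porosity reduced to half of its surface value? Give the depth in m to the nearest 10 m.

2890 m

Working in km (1 km = 1000 m; k in km⁻¹ = k in m⁻¹ × 1000):
φ/φ₀ = 1/2 ⇒ exp(−k·z) = 1/2 ⇒ z = ln(2) / k
z = 0.6931 / 0.24 = 2.888 km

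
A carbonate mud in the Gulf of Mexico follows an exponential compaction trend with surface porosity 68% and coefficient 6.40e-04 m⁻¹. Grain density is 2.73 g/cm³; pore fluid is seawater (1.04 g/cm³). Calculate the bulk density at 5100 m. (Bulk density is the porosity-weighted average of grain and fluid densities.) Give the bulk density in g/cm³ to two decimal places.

2.69 g/cm³

Working in km (1 km = 1000 m; k in km⁻¹ = k in m⁻¹ × 1000):
Porosity at depth: n = 0.68·exp(−0.64×5.1) = 0.68×0.0382 = 0.0260
Bulk density: ρ_b = (1−n)ρ_g + n·ρ_f = 0.9740×2.73 + 0.0260×1.04
       = 2.659 + 0.027 = 2.686 g/cm³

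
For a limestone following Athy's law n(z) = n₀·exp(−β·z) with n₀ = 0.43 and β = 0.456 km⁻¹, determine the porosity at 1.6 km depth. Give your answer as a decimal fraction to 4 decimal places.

n = n₀·exp(−β·z) = 0.43 × exp(−0.456 × 1.6) = 0.43 × exp(−0.7296)
  = 0.43 × 0.4821 = 0.2073

0.2073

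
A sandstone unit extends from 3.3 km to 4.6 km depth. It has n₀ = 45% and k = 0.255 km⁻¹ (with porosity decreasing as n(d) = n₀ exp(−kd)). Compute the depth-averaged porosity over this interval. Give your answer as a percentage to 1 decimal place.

⟨n⟩ = (1/(d₂−d₁)) ∫ n₀ e^(−kd) dd = n₀·(e^(−k·d₁) − e^(−k·d₂)) / (k·(d₂−d₁))
e^(−0.255×3.3) = 0.4311; e^(−0.255×4.6) = 0.3094
⟨n⟩ = 0.45 × (0.4311 − 0.3094) / (0.255 × 1.3) = 0.45 × 0.3669 = 0.1651

16.5%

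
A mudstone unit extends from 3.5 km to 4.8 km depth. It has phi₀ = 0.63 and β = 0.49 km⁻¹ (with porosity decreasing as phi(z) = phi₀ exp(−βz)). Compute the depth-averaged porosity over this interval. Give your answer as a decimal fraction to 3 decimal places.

0.084

⟨phi⟩ = (1/(z₂−z₁)) ∫ phi₀ e^(−βz) dz = phi₀·(e^(−β·z₁) − e^(−β·z₂)) / (β·(z₂−z₁))
e^(−0.49×3.5) = 0.1800; e^(−0.49×4.8) = 0.0952
⟨phi⟩ = 0.63 × (0.1800 − 0.0952) / (0.49 × 1.3) = 0.63 × 0.1331 = 0.0839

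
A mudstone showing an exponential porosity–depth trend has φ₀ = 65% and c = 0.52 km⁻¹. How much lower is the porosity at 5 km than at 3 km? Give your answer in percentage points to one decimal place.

φ(3) = 0.65·e^(−0.52×3) = 0.1366
φ(5) = 0.65·e^(−0.52×5) = 0.0483
Δφ = 0.1366 − 0.0483 = 0.0883

8.8 percentage points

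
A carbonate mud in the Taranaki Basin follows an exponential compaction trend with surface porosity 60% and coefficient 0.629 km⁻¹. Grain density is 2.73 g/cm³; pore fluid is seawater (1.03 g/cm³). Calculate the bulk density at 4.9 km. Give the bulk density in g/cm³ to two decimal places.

2.68 g/cm³

Porosity at depth: φ = 0.6·exp(−0.629×4.9) = 0.6×0.0459 = 0.0275
Bulk density: ρ_b = (1−φ)ρ_g + φ·ρ_f = 0.9725×2.73 + 0.0275×1.03
       = 2.655 + 0.028 = 2.683 g/cm³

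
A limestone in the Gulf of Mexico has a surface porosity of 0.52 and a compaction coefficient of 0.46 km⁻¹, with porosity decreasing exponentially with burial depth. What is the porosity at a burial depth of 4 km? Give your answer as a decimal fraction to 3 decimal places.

phi = phi₀·exp(−c·Z) = 0.52 × exp(−0.46 × 4) = 0.52 × exp(−1.84)
  = 0.52 × 0.1588 = 0.0826

0.083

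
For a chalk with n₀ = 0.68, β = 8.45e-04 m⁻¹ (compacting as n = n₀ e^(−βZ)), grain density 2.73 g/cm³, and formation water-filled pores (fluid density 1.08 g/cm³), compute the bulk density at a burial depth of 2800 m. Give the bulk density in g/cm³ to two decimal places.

2.62 g/cm³

Working in km (1 km = 1000 m; β in km⁻¹ = β in m⁻¹ × 1000):
Porosity at depth: n = 0.68·exp(−0.845×2.8) = 0.68×0.0939 = 0.0638
Bulk density: ρ_b = (1−n)ρ_g + n·ρ_f = 0.9362×2.73 + 0.0638×1.08
       = 2.556 + 0.069 = 2.625 g/cm³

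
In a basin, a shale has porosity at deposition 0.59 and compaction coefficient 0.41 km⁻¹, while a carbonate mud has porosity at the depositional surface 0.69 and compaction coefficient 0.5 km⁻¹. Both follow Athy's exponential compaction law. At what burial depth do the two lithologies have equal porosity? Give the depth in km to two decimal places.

Set phi₀ₐ e^(−βₐZ) = phi₀ᵦ e^(−βᵦZ) ⇒ ln(phi₀ₐ/phi₀ᵦ) = (βₐ − βᵦ)·Z
Z = ln(0.59/0.69) / (0.41 − 0.5) = -0.1566 / -0.09 = 1.740 km

1.74 km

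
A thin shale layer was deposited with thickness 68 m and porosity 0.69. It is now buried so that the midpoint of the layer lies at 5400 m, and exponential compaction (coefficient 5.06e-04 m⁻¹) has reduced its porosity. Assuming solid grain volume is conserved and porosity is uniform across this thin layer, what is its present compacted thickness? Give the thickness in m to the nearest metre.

22 m

Working in km (1 km = 1000 m; β in km⁻¹ = β in m⁻¹ × 1000):
Porosity at 5.4 km: n = 0.69·exp(−0.506×5.4) = 0.0449
Solid-volume conservation: h(1−n) = h₀(1−n₀) ⇒ h = h₀·(1−n₀)/(1−n)
h = 0.068 × (1 − 0.69)/(1 − 0.0449) = 0.068 × 0.3246 = 0.0221 km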